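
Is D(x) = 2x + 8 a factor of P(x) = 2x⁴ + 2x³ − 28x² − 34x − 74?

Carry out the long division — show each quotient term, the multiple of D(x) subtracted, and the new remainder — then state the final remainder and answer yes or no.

Step 1: lead(2x⁴ + 2x³ − 28x² − 34x − 74) ÷ lead(D) = 2x⁴ ÷ 2x = x³. Subtract (x³)·D = 2x⁴ + 8x³. Remainder: −6x³ − 28x² − 34x − 74.
Step 2: lead(−6x³ − 28x² − 34x − 74) ÷ lead(D) = −6x³ ÷ 2x = −3x². Subtract (−3x²)·D = −6x³ − 24x². Remainder: −4x² − 34x − 74.
Step 3: lead(−4x² − 34x − 74) ÷ lead(D) = −4x² ÷ 2x = −2x. Subtract (−2x)·D = −4x² − 16x. Remainder: −18x − 74.
Step 4: lead(−18x − 74) ÷ lead(D) = −18x ÷ 2x = −9. Subtract (−9)·D = −18x − 72. Remainder: −2.

R(x) = −2, so D(x) is not a factor of P(x). no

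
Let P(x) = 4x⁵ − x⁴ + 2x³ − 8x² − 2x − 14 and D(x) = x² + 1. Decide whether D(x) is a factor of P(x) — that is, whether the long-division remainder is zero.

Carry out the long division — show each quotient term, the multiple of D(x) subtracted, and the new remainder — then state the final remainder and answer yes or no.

Step 1: lead(4x⁵ − x⁴ + 2x³ − 8x² − 2x − 14) ÷ lead(D) = 4x⁵ ÷ x² = 4x³. Subtract (4x³)·D = 4x⁵ + 4x³. Remainder: −x⁴ − 2x³ − 8x² − 2x − 14.
Step 2: lead(−x⁴ − 2x³ − 8x² − 2x − 14) ÷ lead(D) = −x⁴ ÷ x² = −x². Subtract (−x²)·D = −x⁴ − x². Remainder: −2x³ − 7x² − 2x − 14.
Step 3: lead(−2x³ − 7x² − 2x − 14) ÷ lead(D) = −2x³ ÷ x² = −2x. Subtract (−2x)·D = −2x³ − 2x. Remainder: −7x² − 14.
Step 4: lead(−7x² − 14) ÷ lead(D) = −7x² ÷ x² = −7. Subtract (−7)·D = −7x² − 7. Remainder: −7.

R(x) = −7, so D(x) is not a factor of P(x). no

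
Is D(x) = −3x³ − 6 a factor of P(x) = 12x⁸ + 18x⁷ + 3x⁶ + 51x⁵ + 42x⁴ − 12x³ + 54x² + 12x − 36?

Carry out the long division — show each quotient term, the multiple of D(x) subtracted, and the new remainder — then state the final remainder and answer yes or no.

R(x) = 0, so D(x) is a factor of P(x). yes

Step 1: lead(12x⁸ + 18x⁷ + 3x⁶ + 51x⁵ + 42x⁴ − 12x³ + 54x² + 12x − 36) ÷ lead(D) = 12x⁸ ÷ −3x³ = −4x⁵. Subtract (−4x⁵)·D = 12x⁸ + 24x⁵. Remainder: 18x⁷ + 3x⁶ + 27x⁵ + 42x⁴ − 12x³ + 54x² + 12x − 36.
Step 2: lead(18x⁷ + 3x⁶ + 27x⁵ + 42x⁴ − 12x³ + 54x² + 12x − 36) ÷ lead(D) = 18x⁷ ÷ −3x³ = −6x⁴. Subtract (−6x⁴)·D = 18x⁷ + 36x⁴. Remainder: 3x⁶ + 27x⁵ + 6x⁴ − 12x³ + 54x² + 12x − 36.
Step 3: lead(3x⁶ + 27x⁵ + 6x⁴ − 12x³ + 54x² + 12x − 36) ÷ lead(D) = 3x⁶ ÷ −3x³ = −x³. Subtract (−x³)·D = 3x⁶ + 6x³. Remainder: 27x⁵ + 6x⁴ − 18x³ + 54x² + 12x − 36.
Step 4: lead(27x⁵ + 6x⁴ − 18x³ + 54x² + 12x − 36) ÷ lead(D) = 27x⁵ ÷ −3x³ = −9x². Subtract (−9x²)·D = 27x⁵ + 54x². Remainder: 6x⁴ − 18x³ + 12x − 36.
Step 5: lead(6x⁴ − 18x³ + 12x − 36) ÷ lead(D) = 6x⁴ ÷ −3x³ = −2x. Subtract (−2x)·D = 6x⁴ + 12x. Remainder: −18x³ − 36.
Step 6: lead(−18x³ − 36) ÷ lead(D) = −18x³ ÷ −3x³ = 6. Subtract (6)·D = −18x³ − 36. Remainder: 0.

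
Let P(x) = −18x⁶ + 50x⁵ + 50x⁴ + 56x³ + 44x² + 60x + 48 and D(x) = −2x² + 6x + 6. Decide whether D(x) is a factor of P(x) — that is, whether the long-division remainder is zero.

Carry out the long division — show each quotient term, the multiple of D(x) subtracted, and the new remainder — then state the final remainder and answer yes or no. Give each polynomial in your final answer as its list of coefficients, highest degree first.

R = [0], so D(x) is a factor of P(x). yes

Step 1: lead(−18x⁶ + 50x⁵ + 50x⁴ + 56x³ + 44x² + 60x + 48) ÷ lead(D) = −18x⁶ ÷ −2x² = 9x⁴. Subtract (9x⁴)·D = −18x⁶ + 54x⁵ + 54x⁴. Remainder: −4x⁵ − 4x⁴ + 56x³ + 44x² + 60x + 48.
Step 2: lead(−4x⁵ − 4x⁴ + 56x³ + 44x² + 60x + 48) ÷ lead(D) = −4x⁵ ÷ −2x² = 2x³. Subtract (2x³)·D = −4x⁵ + 12x⁴ + 12x³. Remainder: −16x⁴ + 44x³ + 44x² + 60x + 48.
Step 3: lead(−16x⁴ + 44x³ + 44x² + 60x + 48) ÷ lead(D) = −16x⁴ ÷ −2x² = 8x². Subtract (8x²)·D = −16x⁴ + 48x³ + 48x². Remainder: −4x³ − 4x² + 60x + 48.
Step 4: lead(−4x³ − 4x² + 60x + 48) ÷ lead(D) = −4x³ ÷ −2x² = 2x. Subtract (2x)·D = −4x³ + 12x² + 12x. Remainder: −16x² + 48x + 48.
Step 5: lead(−16x² + 48x + 48) ÷ lead(D) = −16x² ÷ −2x² = 8. Subtract (8)·D = −16x² + 48x + 48. Remainder: 0.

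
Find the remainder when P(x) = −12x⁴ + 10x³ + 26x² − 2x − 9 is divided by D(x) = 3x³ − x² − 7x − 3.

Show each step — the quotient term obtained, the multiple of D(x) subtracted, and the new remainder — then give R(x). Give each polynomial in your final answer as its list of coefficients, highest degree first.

R = [-3]

Step 1: lead(−12x⁴ + 10x³ + 26x² − 2x − 9) ÷ lead(D) = −12x⁴ ÷ 3x³ = −4x. Subtract (−4x)·D = −12x⁴ + 4x³ + 28x² + 12x. Remainder: 6x³ − 2x² − 14x − 9.
Step 2: lead(6x³ − 2x² − 14x − 9) ÷ lead(D) = 6x³ ÷ 3x³ = 2. Subtract (2)·D = 6x³ − 2x² − 14x − 6. Remainder: −3.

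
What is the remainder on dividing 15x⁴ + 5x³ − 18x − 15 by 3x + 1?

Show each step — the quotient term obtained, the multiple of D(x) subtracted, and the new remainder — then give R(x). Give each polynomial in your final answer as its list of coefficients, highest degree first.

R = [-9]

Step 1: lead(15x⁴ + 5x³ − 18x − 15) ÷ lead(D) = 15x⁴ ÷ 3x = 5x³. Subtract (5x³)·D = 15x⁴ + 5x³. Remainder: −18x − 15.
Step 2: lead(−18x − 15) ÷ lead(D) = −18x ÷ 3x = −6. Subtract (−6)·D = −18x − 6. Remainder: −9.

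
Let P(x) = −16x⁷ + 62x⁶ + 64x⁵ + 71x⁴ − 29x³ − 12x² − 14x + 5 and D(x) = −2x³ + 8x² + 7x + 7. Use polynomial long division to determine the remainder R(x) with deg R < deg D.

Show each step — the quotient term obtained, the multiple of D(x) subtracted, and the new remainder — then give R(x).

R(x) = −9

Step 1: lead(−16x⁷ + 62x⁶ + 64x⁵ + 71x⁴ − 29x³ − 12x² − 14x + 5) ÷ lead(D) = −16x⁷ ÷ −2x³ = 8x⁴. Subtract (8x⁴)·D = −16x⁷ + 64x⁶ + 56x⁵ + 56x⁴. Remainder: −2x⁶ + 8x⁵ + 15x⁴ − 29x³ − 12x² − 14x + 5.
Step 2: lead(−2x⁶ + 8x⁵ + 15x⁴ − 29x³ − 12x² − 14x + 5) ÷ lead(D) = −2x⁶ ÷ −2x³ = x³. Subtract (x³)·D = −2x⁶ + 8x⁵ + 7x⁴ + 7x³. Remainder: 8x⁴ − 36x³ − 12x² − 14x + 5.
Step 3: lead(8x⁴ − 36x³ − 12x² − 14x + 5) ÷ lead(D) = 8x⁴ ÷ −2x³ = −4x. Subtract (−4x)·D = 8x⁴ − 32x³ − 28x² − 28x. Remainder: −4x³ + 16x² + 14x + 5.
Step 4: lead(−4x³ + 16x² + 14x + 5) ÷ lead(D) = −4x³ ÷ −2x³ = 2. Subtract (2)·D = −4x³ + 16x² + 14x + 14. Remainder: −9.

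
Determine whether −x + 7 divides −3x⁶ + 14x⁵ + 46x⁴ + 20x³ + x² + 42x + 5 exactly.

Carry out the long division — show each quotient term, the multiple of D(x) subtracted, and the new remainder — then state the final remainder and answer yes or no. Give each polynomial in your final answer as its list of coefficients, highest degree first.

R = [5], so D(x) is not a factor of P(x). no

Step 1: lead(−3x⁶ + 14x⁵ + 46x⁴ + 20x³ + x² + 42x + 5) ÷ lead(D) = −3x⁶ ÷ −x = 3x⁵. Subtract (3x⁵)·D = −3x⁶ + 21x⁵. Remainder: −7x⁵ + 46x⁴ + 20x³ + x² + 42x + 5.
Step 2: lead(−7x⁵ + 46x⁴ + 20x³ + x² + 42x + 5) ÷ lead(D) = −7x⁵ ÷ −x = 7x⁴. Subtract (7x⁴)·D = −7x⁵ + 49x⁴. Remainder: −3x⁴ + 20x³ + x² + 42x + 5.
Step 3: lead(−3x⁴ + 20x³ + x² + 42x + 5) ÷ lead(D) = −3x⁴ ÷ −x = 3x³. Subtract (3x³)·D = −3x⁴ + 21x³. Remainder: −x³ + x² + 42x + 5.
Step 4: lead(−x³ + x² + 42x + 5) ÷ lead(D) = −x³ ÷ −x = x². Subtract (x²)·D = −x³ + 7x². Remainder: −6x² + 42x + 5.
Step 5: lead(−6x² + 42x + 5) ÷ lead(D) = −6x² ÷ −x = 6x. Subtract (6x)·D = −6x² + 42x. Remainder: 5.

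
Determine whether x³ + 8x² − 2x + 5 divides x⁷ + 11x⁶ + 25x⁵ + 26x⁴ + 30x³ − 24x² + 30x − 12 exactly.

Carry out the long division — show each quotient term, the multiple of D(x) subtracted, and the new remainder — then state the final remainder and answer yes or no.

Step 1: lead(x⁷ + 11x⁶ + 25x⁵ + 26x⁴ + 30x³ − 24x² + 30x − 12) ÷ lead(D) = x⁷ ÷ x³ = x⁴. Subtract (x⁴)·D = x⁷ + 8x⁶ − 2x⁵ + 5x⁴. Remainder: 3x⁶ + 27x⁵ + 21x⁴ + 30x³ − 24x² + 30x − 12.
Step 2: lead(3x⁶ + 27x⁵ + 21x⁴ + 30x³ − 24x² + 30x − 12) ÷ lead(D) = 3x⁶ ÷ x³ = 3x³. Subtract (3x³)·D = 3x⁶ + 24x⁵ − 6x⁴ + 15x³. Remainder: 3x⁵ + 27x⁴ + 15x³ − 24x² + 30x − 12.
Step 3: lead(3x⁵ + 27x⁴ + 15x³ − 24x² + 30x − 12) ÷ lead(D) = 3x⁵ ÷ x³ = 3x². Subtract (3x²)·D = 3x⁵ + 24x⁴ − 6x³ + 15x². Remainder: 3x⁴ + 21x³ − 39x² + 30x − 12.
Step 4: lead(3x⁴ + 21x³ − 39x² + 30x − 12) ÷ lead(D) = 3x⁴ ÷ x³ = 3x. Subtract (3x)·D = 3x⁴ + 24x³ − 6x² + 15x. Remainder: −3x³ − 33x² + 15x − 12.
Step 5: lead(−3x³ − 33x² + 15x − 12) ÷ lead(D) = −3x³ ÷ x³ = −3. Subtract (−3)·D = −3x³ − 24x² + 6x − 15. Remainder: −9x² + 9x + 3.

R(x) = −9x² + 9x + 3, so D(x) is not a factor of P(x). no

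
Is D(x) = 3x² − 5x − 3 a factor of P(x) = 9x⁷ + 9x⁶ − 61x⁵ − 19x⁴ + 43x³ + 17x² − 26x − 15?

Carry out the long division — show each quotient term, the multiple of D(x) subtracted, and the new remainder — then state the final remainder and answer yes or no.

R(x) = −3, so D(x) is not a factor of P(x). no

Step 1: lead(9x⁷ + 9x⁶ − 61x⁵ − 19x⁴ + 43x³ + 17x² − 26x − 15) ÷ lead(D) = 9x⁷ ÷ 3x² = 3x⁵. Subtract (3x⁵)·D = 9x⁷ − 15x⁶ − 9x⁵. Remainder: 24x⁶ − 52x⁵ − 19x⁴ + 43x³ + 17x² − 26x − 15.
Step 2: lead(24x⁶ − 52x⁵ − 19x⁴ + 43x³ + 17x² − 26x − 15) ÷ lead(D) = 24x⁶ ÷ 3x² = 8x⁴. Subtract (8x⁴)·D = 24x⁶ − 40x⁵ − 24x⁴. Remainder: −12x⁵ + 5x⁴ + 43x³ + 17x² − 26x − 15.
Step 3: lead(−12x⁵ + 5x⁴ + 43x³ + 17x² − 26x − 15) ÷ lead(D) = −12x⁵ ÷ 3x² = −4x³. Subtract (−4x³)·D = −12x⁵ + 20x⁴ + 12x³. Remainder: −15x⁴ + 31x³ + 17x² − 26x − 15.
Step 4: lead(−15x⁴ + 31x³ + 17x² − 26x − 15) ÷ lead(D) = −15x⁴ ÷ 3x² = −5x². Subtract (−5x²)·D = −15x⁴ + 25x³ + 15x². Remainder: 6x³ + 2x² − 26x − 15.
Step 5: lead(6x³ + 2x² − 26x − 15) ÷ lead(D) = 6x³ ÷ 3x² = 2x. Subtract (2x)·D = 6x³ − 10x² − 6x. Remainder: 12x² − 20x − 15.
Step 6: lead(12x² − 20x − 15) ÷ lead(D) = 12x² ÷ 3x² = 4. Subtract (4)·D = 12x² − 20x − 12. Remainder: −3.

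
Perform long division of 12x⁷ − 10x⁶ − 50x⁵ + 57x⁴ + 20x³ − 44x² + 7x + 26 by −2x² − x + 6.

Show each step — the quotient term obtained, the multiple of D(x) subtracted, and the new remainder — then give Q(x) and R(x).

Q(x) = −6x⁵ + 8x⁴ + 3x³ − 6x² + 2x + 3; R(x) = −2x + 8

Step 1: lead(12x⁷ − 10x⁶ − 50x⁵ + 57x⁴ + 20x³ − 44x² + 7x + 26) ÷ lead(D) = 12x⁷ ÷ −2x² = −6x⁵. Subtract (−6x⁵)·D = 12x⁷ + 6x⁶ − 36x⁵. Remainder: −16x⁶ − 14x⁵ + 57x⁴ + 20x³ − 44x² + 7x + 26.
Step 2: lead(−16x⁶ − 14x⁵ + 57x⁴ + 20x³ − 44x² + 7x + 26) ÷ lead(D) = −16x⁶ ÷ −2x² = 8x⁴. Subtract (8x⁴)·D = −16x⁶ − 8x⁵ + 48x⁴. Remainder: −6x⁵ + 9x⁴ + 20x³ − 44x² + 7x + 26.
Step 3: lead(−6x⁵ + 9x⁴ + 20x³ − 44x² + 7x + 26) ÷ lead(D) = −6x⁵ ÷ −2x² = 3x³. Subtract (3x³)·D = −6x⁵ − 3x⁴ + 18x³. Remainder: 12x⁴ + 2x³ − 44x² + 7x + 26.
Step 4: lead(12x⁴ + 2x³ − 44x² + 7x + 26) ÷ lead(D) = 12x⁴ ÷ −2x² = −6x². Subtract (−6x²)·D = 12x⁴ + 6x³ − 36x². Remainder: −4x³ − 8x² + 7x + 26.
Step 5: lead(−4x³ − 8x² + 7x + 26) ÷ lead(D) = −4x³ ÷ −2x² = 2x. Subtract (2x)·D = −4x³ − 2x² + 12x. Remainder: −6x² − 5x + 26.
Step 6: lead(−6x² − 5x + 26) ÷ lead(D) = −6x² ÷ −2x² = 3. Subtract (3)·D = −6x² − 3x + 18. Remainder: −2x + 8.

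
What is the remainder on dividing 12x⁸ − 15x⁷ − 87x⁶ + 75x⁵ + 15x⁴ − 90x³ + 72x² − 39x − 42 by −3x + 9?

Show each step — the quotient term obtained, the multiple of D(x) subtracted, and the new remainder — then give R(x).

Step 1: lead(12x⁸ − 15x⁷ − 87x⁶ + 75x⁵ + 15x⁴ − 90x³ + 72x² − 39x − 42) ÷ lead(D) = 12x⁸ ÷ −3x = −4x⁷. Subtract (−4x⁷)·D = 12x⁸ − 36x⁷. Remainder: 21x⁷ − 87x⁶ + 75x⁵ + 15x⁴ − 90x³ + 72x² − 39x − 42.
Step 2: lead(21x⁷ − 87x⁶ + 75x⁵ + 15x⁴ − 90x³ + 72x² − 39x − 42) ÷ lead(D) = 21x⁷ ÷ −3x = −7x⁶. Subtract (−7x⁶)·D = 21x⁷ − 63x⁶. Remainder: −24x⁶ + 75x⁵ + 15x⁴ − 90x³ + 72x² − 39x − 42.
Step 3: lead(−24x⁶ + 75x⁵ + 15x⁴ − 90x³ + 72x² − 39x − 42) ÷ lead(D) = −24x⁶ ÷ −3x = 8x⁵. Subtract (8x⁵)·D = −24x⁶ + 72x⁵. Remainder: 3x⁵ + 15x⁴ − 90x³ + 72x² − 39x − 42.
Step 4: lead(3x⁵ + 15x⁴ − 90x³ + 72x² − 39x − 42) ÷ lead(D) = 3x⁵ ÷ −3x = −x⁴. Subtract (−x⁴)·D = 3x⁵ − 9x⁴. Remainder: 24x⁴ − 90x³ + 72x² − 39x − 42.
Step 5: lead(24x⁴ − 90x³ + 72x² − 39x − 42) ÷ lead(D) = 24x⁴ ÷ −3x = −8x³. Subtract (−8x³)·D = 24x⁴ − 72x³. Remainder: −18x³ + 72x² − 39x − 42.
Step 6: lead(−18x³ + 72x² − 39x − 42) ÷ lead(D) = −18x³ ÷ −3x = 6x². Subtract (6x²)·D = −18x³ + 54x². Remainder: 18x² − 39x − 42.
Step 7: lead(18x² − 39x − 42) ÷ lead(D) = 18x² ÷ −3x = −6x. Subtract (−6x)·D = 18x² − 54x. Remainder: 15x − 42.
Step 8: lead(15x − 42) ÷ lead(D) = 15x ÷ −3x = −5. Subtract (−5)·D = 15x − 45. Remainder: 3.

R(x) = 3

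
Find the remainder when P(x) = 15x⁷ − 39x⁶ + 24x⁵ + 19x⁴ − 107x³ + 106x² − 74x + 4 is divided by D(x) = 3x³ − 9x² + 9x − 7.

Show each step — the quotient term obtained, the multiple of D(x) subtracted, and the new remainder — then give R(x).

R(x) = 9x² − 2x − 3

Step 1: lead(15x⁷ − 39x⁶ + 24x⁵ + 19x⁴ − 107x³ + 106x² − 74x + 4) ÷ lead(D) = 15x⁷ ÷ 3x³ = 5x⁴. Subtract (5x⁴)·D = 15x⁷ − 45x⁶ + 45x⁵ − 35x⁴. Remainder: 6x⁶ − 21x⁵ + 54x⁴ − 107x³ + 106x² − 74x + 4.
Step 2: lead(6x⁶ − 21x⁵ + 54x⁴ − 107x³ + 106x² − 74x + 4) ÷ lead(D) = 6x⁶ ÷ 3x³ = 2x³. Subtract (2x³)·D = 6x⁶ − 18x⁵ + 18x⁴ − 14x³. Remainder: −3x⁵ + 36x⁴ − 93x³ + 106x² − 74x + 4.
Step 3: lead(−3x⁵ + 36x⁴ − 93x³ + 106x² − 74x + 4) ÷ lead(D) = −3x⁵ ÷ 3x³ = −x². Subtract (−x²)·D = −3x⁵ + 9x⁴ − 9x³ + 7x². Remainder: 27x⁴ − 84x³ + 99x² − 74x + 4.
Step 4: lead(27x⁴ − 84x³ + 99x² − 74x + 4) ÷ lead(D) = 27x⁴ ÷ 3x³ = 9x. Subtract (9x)·D = 27x⁴ − 81x³ + 81x² − 63x. Remainder: −3x³ + 18x² − 11x + 4.
Step 5: lead(−3x³ + 18x² − 11x + 4) ÷ lead(D) = −3x³ ÷ 3x³ = −1. Subtract (−1)·D = −3x³ + 9x² − 9x + 7. Remainder: 9x² − 2x − 3.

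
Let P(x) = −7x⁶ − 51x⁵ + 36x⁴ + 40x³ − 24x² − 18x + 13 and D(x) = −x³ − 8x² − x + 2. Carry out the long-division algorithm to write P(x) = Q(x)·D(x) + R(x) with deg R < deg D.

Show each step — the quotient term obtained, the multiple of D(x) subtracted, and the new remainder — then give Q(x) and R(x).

Step 1: lead(−7x⁶ − 51x⁵ + 36x⁴ + 40x³ − 24x² − 18x + 13) ÷ lead(D) = −7x⁶ ÷ −x³ = 7x³. Subtract (7x³)·D = −7x⁶ − 56x⁵ − 7x⁴ + 14x³. Remainder: 5x⁵ + 43x⁴ + 26x³ − 24x² − 18x + 13.
Step 2: lead(5x⁵ + 43x⁴ + 26x³ − 24x² − 18x + 13) ÷ lead(D) = 5x⁵ ÷ −x³ = −5x². Subtract (−5x²)·D = 5x⁵ + 40x⁴ + 5x³ − 10x². Remainder: 3x⁴ + 21x³ − 14x² − 18x + 13.
Step 3: lead(3x⁴ + 21x³ − 14x² − 18x + 13) ÷ lead(D) = 3x⁴ ÷ −x³ = −3x. Subtract (−3x)·D = 3x⁴ + 24x³ + 3x² − 6x. Remainder: −3x³ − 17x² − 12x + 13.
Step 4: lead(−3x³ − 17x² − 12x + 13) ÷ lead(D) = −3x³ ÷ −x³ = 3. Subtract (3)·D = −3x³ − 24x² − 3x + 6. Remainder: 7x² − 9x + 7.

Q(x) = 7x³ − 5x² − 3x + 3; R(x) = 7x² − 9x + 7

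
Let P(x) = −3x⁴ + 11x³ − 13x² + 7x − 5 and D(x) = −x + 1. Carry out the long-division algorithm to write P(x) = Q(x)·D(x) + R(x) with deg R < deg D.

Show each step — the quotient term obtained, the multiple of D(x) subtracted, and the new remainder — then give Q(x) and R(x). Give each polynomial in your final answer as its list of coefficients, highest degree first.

Step 1: lead(−3x⁴ + 11x³ − 13x² + 7x − 5) ÷ lead(D) = −3x⁴ ÷ −x = 3x³. Subtract (3x³)·D = −3x⁴ + 3x³. Remainder: 8x³ − 13x² + 7x − 5.
Step 2: lead(8x³ − 13x² + 7x − 5) ÷ lead(D) = 8x³ ÷ −x = −8x². Subtract (−8x²)·D = 8x³ − 8x². Remainder: −5x² + 7x − 5.
Step 3: lead(−5x² + 7x − 5) ÷ lead(D) = −5x² ÷ −x = 5x. Subtract (5x)·D = −5x² + 5x. Remainder: 2x − 5.
Step 4: lead(2x − 5) ÷ lead(D) = 2x ÷ −x = −2. Subtract (−2)·D = 2x − 2. Remainder: −3.

Q = [3, -8, 5, -2]; R = [-3]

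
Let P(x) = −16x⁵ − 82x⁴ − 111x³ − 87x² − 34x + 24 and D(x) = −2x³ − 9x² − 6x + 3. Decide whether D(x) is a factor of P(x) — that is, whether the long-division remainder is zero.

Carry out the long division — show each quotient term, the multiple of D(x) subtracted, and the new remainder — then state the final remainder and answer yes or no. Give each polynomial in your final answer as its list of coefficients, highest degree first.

Step 1: lead(−16x⁵ − 82x⁴ − 111x³ − 87x² − 34x + 24) ÷ lead(D) = −16x⁵ ÷ −2x³ = 8x². Subtract (8x²)·D = −16x⁵ − 72x⁴ − 48x³ + 24x². Remainder: −10x⁴ − 63x³ − 111x² − 34x + 24.
Step 2: lead(−10x⁴ − 63x³ − 111x² − 34x + 24) ÷ lead(D) = −10x⁴ ÷ −2x³ = 5x. Subtract (5x)·D = −10x⁴ − 45x³ − 30x² + 15x. Remainder: −18x³ − 81x² − 49x + 24.
Step 3: lead(−18x³ − 81x² − 49x + 24) ÷ lead(D) = −18x³ ÷ −2x³ = 9. Subtract (9)·D = −18x³ − 81x² − 54x + 27. Remainder: 5x − 3.

R = [5, -3], so D(x) is not a factor of P(x). no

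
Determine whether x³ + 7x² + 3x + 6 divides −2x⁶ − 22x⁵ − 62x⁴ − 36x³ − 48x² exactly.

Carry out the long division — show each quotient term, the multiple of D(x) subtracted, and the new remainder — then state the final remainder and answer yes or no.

Step 1: lead(−2x⁶ − 22x⁵ − 62x⁴ − 36x³ − 48x²) ÷ lead(D) = −2x⁶ ÷ x³ = −2x³. Subtract (−2x³)·D = −2x⁶ − 14x⁵ − 6x⁴ − 12x³. Remainder: −8x⁵ − 56x⁴ − 24x³ − 48x².
Step 2: lead(−8x⁵ − 56x⁴ − 24x³ − 48x²) ÷ lead(D) = −8x⁵ ÷ x³ = −8x². Subtract (−8x²)·D = −8x⁵ − 56x⁴ − 24x³ − 48x². Remainder: 0.

R(x) = 0, so D(x) is a factor of P(x). yes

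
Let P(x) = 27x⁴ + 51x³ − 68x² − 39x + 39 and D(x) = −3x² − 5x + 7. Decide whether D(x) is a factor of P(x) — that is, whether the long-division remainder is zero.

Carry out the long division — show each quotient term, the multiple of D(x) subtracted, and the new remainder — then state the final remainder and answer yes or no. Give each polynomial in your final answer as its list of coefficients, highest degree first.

R = [4], so D(x) is not a factor of P(x). no

Step 1: lead(27x⁴ + 51x³ − 68x² − 39x + 39) ÷ lead(D) = 27x⁴ ÷ −3x² = −9x². Subtract (−9x²)·D = 27x⁴ + 45x³ − 63x². Remainder: 6x³ − 5x² − 39x + 39.
Step 2: lead(6x³ − 5x² − 39x + 39) ÷ lead(D) = 6x³ ÷ −3x² = −2x. Subtract (−2x)·D = 6x³ + 10x² − 14x. Remainder: −15x² − 25x + 39.
Step 3: lead(−15x² − 25x + 39) ÷ lead(D) = −15x² ÷ −3x² = 5. Subtract (5)·D = −15x² − 25x + 35. Remainder: 4.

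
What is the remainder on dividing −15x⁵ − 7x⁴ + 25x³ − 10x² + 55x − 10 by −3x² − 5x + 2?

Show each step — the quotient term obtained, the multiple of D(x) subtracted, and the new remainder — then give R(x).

Step 1: lead(−15x⁵ − 7x⁴ + 25x³ − 10x² + 55x − 10) ÷ lead(D) = −15x⁵ ÷ −3x² = 5x³. Subtract (5x³)·D = −15x⁵ − 25x⁴ + 10x³. Remainder: 18x⁴ + 15x³ − 10x² + 55x − 10.
Step 2: lead(18x⁴ + 15x³ − 10x² + 55x − 10) ÷ lead(D) = 18x⁴ ÷ −3x² = −6x². Subtract (−6x²)·D = 18x⁴ + 30x³ − 12x². Remainder: −15x³ + 2x² + 55x − 10.
Step 3: lead(−15x³ + 2x² + 55x − 10) ÷ lead(D) = −15x³ ÷ −3x² = 5x. Subtract (5x)·D = −15x³ − 25x² + 10x. Remainder: 27x² + 45x − 10.
Step 4: lead(27x² + 45x − 10) ÷ lead(D) = 27x² ÷ −3x² = −9. Subtract (−9)·D = 27x² + 45x − 18. Remainder: 8.

R(x) = 8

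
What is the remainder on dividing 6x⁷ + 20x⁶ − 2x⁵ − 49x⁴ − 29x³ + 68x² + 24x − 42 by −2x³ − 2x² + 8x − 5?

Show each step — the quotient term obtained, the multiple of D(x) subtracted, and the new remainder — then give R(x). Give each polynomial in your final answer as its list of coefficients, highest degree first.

R = [-2]

Step 1: lead(6x⁷ + 20x⁶ − 2x⁵ − 49x⁴ − 29x³ + 68x² + 24x − 42) ÷ lead(D) = 6x⁷ ÷ −2x³ = −3x⁴. Subtract (−3x⁴)·D = 6x⁷ + 6x⁶ − 24x⁵ + 15x⁴. Remainder: 14x⁶ + 22x⁵ − 64x⁴ − 29x³ + 68x² + 24x − 42.
Step 2: lead(14x⁶ + 22x⁵ − 64x⁴ − 29x³ + 68x² + 24x − 42) ÷ lead(D) = 14x⁶ ÷ −2x³ = −7x³. Subtract (−7x³)·D = 14x⁶ + 14x⁵ − 56x⁴ + 35x³. Remainder: 8x⁵ − 8x⁴ − 64x³ + 68x² + 24x − 42.
Step 3: lead(8x⁵ − 8x⁴ − 64x³ + 68x² + 24x − 42) ÷ lead(D) = 8x⁵ ÷ −2x³ = −4x². Subtract (−4x²)·D = 8x⁵ + 8x⁴ − 32x³ + 20x². Remainder: −16x⁴ − 32x³ + 48x² + 24x − 42.
Step 4: lead(−16x⁴ − 32x³ + 48x² + 24x − 42) ÷ lead(D) = −16x⁴ ÷ −2x³ = 8x. Subtract (8x)·D = −16x⁴ − 16x³ + 64x² − 40x. Remainder: −16x³ − 16x² + 64x − 42.
Step 5: lead(−16x³ − 16x² + 64x − 42) ÷ lead(D) = −16x³ ÷ −2x³ = 8. Subtract (8)·D = −16x³ − 16x² + 64x − 40. Remainder: −2.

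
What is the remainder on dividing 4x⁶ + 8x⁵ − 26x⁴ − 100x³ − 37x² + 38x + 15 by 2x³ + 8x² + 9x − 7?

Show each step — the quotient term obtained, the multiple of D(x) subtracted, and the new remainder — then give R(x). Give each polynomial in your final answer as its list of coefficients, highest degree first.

R = [-3, 5, 8]

Step 1: lead(4x⁶ + 8x⁵ − 26x⁴ − 100x³ − 37x² + 38x + 15) ÷ lead(D) = 4x⁶ ÷ 2x³ = 2x³. Subtract (2x³)·D = 4x⁶ + 16x⁵ + 18x⁴ − 14x³. Remainder: −8x⁵ − 44x⁴ − 86x³ − 37x² + 38x + 15.
Step 2: lead(−8x⁵ − 44x⁴ − 86x³ − 37x² + 38x + 15) ÷ lead(D) = −8x⁵ ÷ 2x³ = −4x². Subtract (−4x²)·D = −8x⁵ − 32x⁴ − 36x³ + 28x². Remainder: −12x⁴ − 50x³ − 65x² + 38x + 15.
Step 3: lead(−12x⁴ − 50x³ − 65x² + 38x + 15) ÷ lead(D) = −12x⁴ ÷ 2x³ = −6x. Subtract (−6x)·D = −12x⁴ − 48x³ − 54x² + 42x. Remainder: −2x³ − 11x² − 4x + 15.
Step 4: lead(−2x³ − 11x² − 4x + 15) ÷ lead(D) = −2x³ ÷ 2x³ = −1. Subtract (−1)·D = −2x³ − 8x² − 9x + 7. Remainder: −3x² + 5x + 8.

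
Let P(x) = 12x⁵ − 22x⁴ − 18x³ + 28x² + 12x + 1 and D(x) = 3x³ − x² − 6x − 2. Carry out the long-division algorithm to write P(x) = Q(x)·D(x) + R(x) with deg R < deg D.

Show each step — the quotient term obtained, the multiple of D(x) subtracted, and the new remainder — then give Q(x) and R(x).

Step 1: lead(12x⁵ − 22x⁴ − 18x³ + 28x² + 12x + 1) ÷ lead(D) = 12x⁵ ÷ 3x³ = 4x². Subtract (4x²)·D = 12x⁵ − 4x⁴ − 24x³ − 8x². Remainder: −18x⁴ + 6x³ + 36x² + 12x + 1.
Step 2: lead(−18x⁴ + 6x³ + 36x² + 12x + 1) ÷ lead(D) = −18x⁴ ÷ 3x³ = −6x. Subtract (−6x)·D = −18x⁴ + 6x³ + 36x² + 12x. Remainder: 1.

Q(x) = 4x² − 6x; R(x) = 1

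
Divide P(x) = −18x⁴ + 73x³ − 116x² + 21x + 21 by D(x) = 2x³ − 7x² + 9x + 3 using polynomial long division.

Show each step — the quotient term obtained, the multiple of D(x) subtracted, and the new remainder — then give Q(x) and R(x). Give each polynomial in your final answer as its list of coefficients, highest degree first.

Step 1: lead(−18x⁴ + 73x³ − 116x² + 21x + 21) ÷ lead(D) = −18x⁴ ÷ 2x³ = −9x. Subtract (−9x)·D = −18x⁴ + 63x³ − 81x² − 27x. Remainder: 10x³ − 35x² + 48x + 21.
Step 2: lead(10x³ − 35x² + 48x + 21) ÷ lead(D) = 10x³ ÷ 2x³ = 5. Subtract (5)·D = 10x³ − 35x² + 45x + 15. Remainder: 3x + 6.

Q = [-9, 5]; R = [3, 6]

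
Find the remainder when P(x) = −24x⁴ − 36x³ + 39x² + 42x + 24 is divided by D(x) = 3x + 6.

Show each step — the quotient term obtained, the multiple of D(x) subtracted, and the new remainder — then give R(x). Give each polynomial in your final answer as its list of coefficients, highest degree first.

Step 1: lead(−24x⁴ − 36x³ + 39x² + 42x + 24) ÷ lead(D) = −24x⁴ ÷ 3x = −8x³. Subtract (−8x³)·D = −24x⁴ − 48x³. Remainder: 12x³ + 39x² + 42x + 24.
Step 2: lead(12x³ + 39x² + 42x + 24) ÷ lead(D) = 12x³ ÷ 3x = 4x². Subtract (4x²)·D = 12x³ + 24x². Remainder: 15x² + 42x + 24.
Step 3: lead(15x² + 42x + 24) ÷ lead(D) = 15x² ÷ 3x = 5x. Subtract (5x)·D = 15x² + 30x. Remainder: 12x + 24.
Step 4: lead(12x + 24) ÷ lead(D) = 12x ÷ 3x = 4. Subtract (4)·D = 12x + 24. Remainder: 0.

R = [0]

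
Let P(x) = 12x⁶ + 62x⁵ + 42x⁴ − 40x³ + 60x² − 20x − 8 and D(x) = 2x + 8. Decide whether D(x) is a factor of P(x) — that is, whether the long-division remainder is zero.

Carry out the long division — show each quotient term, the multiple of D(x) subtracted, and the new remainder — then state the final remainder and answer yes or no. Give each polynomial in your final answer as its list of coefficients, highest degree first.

Step 1: lead(12x⁶ + 62x⁵ + 42x⁴ − 40x³ + 60x² − 20x − 8) ÷ lead(D) = 12x⁶ ÷ 2x = 6x⁵. Subtract (6x⁵)·D = 12x⁶ + 48x⁵. Remainder: 14x⁵ + 42x⁴ − 40x³ + 60x² − 20x − 8.
Step 2: lead(14x⁵ + 42x⁴ − 40x³ + 60x² − 20x − 8) ÷ lead(D) = 14x⁵ ÷ 2x = 7x⁴. Subtract (7x⁴)·D = 14x⁵ + 56x⁴. Remainder: −14x⁴ − 40x³ + 60x² − 20x − 8.
Step 3: lead(−14x⁴ − 40x³ + 60x² − 20x − 8) ÷ lead(D) = −14x⁴ ÷ 2x = −7x³. Subtract (−7x³)·D = −14x⁴ − 56x³. Remainder: 16x³ + 60x² − 20x − 8.
Step 4: lead(16x³ + 60x² − 20x − 8) ÷ lead(D) = 16x³ ÷ 2x = 8x². Subtract (8x²)·D = 16x³ + 64x². Remainder: −4x² − 20x − 8.
Step 5: lead(−4x² − 20x − 8) ÷ lead(D) = −4x² ÷ 2x = −2x. Subtract (−2x)·D = −4x² − 16x. Remainder: −4x − 8.
Step 6: lead(−4x − 8) ÷ lead(D) = −4x ÷ 2x = −2. Subtract (−2)·D = −4x − 16. Remainder: 8.

R = [8], so D(x) is not a factor of P(x). no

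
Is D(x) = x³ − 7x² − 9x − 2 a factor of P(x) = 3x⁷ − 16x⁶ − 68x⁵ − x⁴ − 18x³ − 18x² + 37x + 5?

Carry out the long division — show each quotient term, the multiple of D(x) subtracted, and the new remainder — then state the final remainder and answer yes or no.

R(x) = −x − 7, so D(x) is not a factor of P(x). no

Step 1: lead(3x⁷ − 16x⁶ − 68x⁵ − x⁴ − 18x³ − 18x² + 37x + 5) ÷ lead(D) = 3x⁷ ÷ x³ = 3x⁴. Subtract (3x⁴)·D = 3x⁷ − 21x⁶ − 27x⁵ − 6x⁴. Remainder: 5x⁶ − 41x⁵ + 5x⁴ − 18x³ − 18x² + 37x + 5.
Step 2: lead(5x⁶ − 41x⁵ + 5x⁴ − 18x³ − 18x² + 37x + 5) ÷ lead(D) = 5x⁶ ÷ x³ = 5x³. Subtract (5x³)·D = 5x⁶ − 35x⁵ − 45x⁴ − 10x³. Remainder: −6x⁵ + 50x⁴ − 8x³ − 18x² + 37x + 5.
Step 3: lead(−6x⁵ + 50x⁴ − 8x³ − 18x² + 37x + 5) ÷ lead(D) = −6x⁵ ÷ x³ = −6x². Subtract (−6x²)·D = −6x⁵ + 42x⁴ + 54x³ + 12x². Remainder: 8x⁴ − 62x³ − 30x² + 37x + 5.
Step 4: lead(8x⁴ − 62x³ − 30x² + 37x + 5) ÷ lead(D) = 8x⁴ ÷ x³ = 8x. Subtract (8x)·D = 8x⁴ − 56x³ − 72x² − 16x. Remainder: −6x³ + 42x² + 53x + 5.
Step 5: lead(−6x³ + 42x² + 53x + 5) ÷ lead(D) = −6x³ ÷ x³ = −6. Subtract (−6)·D = −6x³ + 42x² + 54x + 12. Remainder: −x − 7.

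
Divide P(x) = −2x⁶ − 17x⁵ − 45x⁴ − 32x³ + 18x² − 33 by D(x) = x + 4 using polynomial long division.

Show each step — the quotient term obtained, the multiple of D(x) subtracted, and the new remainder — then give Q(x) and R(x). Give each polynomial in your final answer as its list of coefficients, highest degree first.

Q = [-2, -9, -9, 4, 2, -8]; R = [-1]

Step 1: lead(−2x⁶ − 17x⁵ − 45x⁴ − 32x³ + 18x² − 33) ÷ lead(D) = −2x⁶ ÷ x = −2x⁵. Subtract (−2x⁵)·D = −2x⁶ − 8x⁵. Remainder: −9x⁵ − 45x⁴ − 32x³ + 18x² − 33.
Step 2: lead(−9x⁵ − 45x⁴ − 32x³ + 18x² − 33) ÷ lead(D) = −9x⁵ ÷ x = −9x⁴. Subtract (−9x⁴)·D = −9x⁵ − 36x⁴. Remainder: −9x⁴ − 32x³ + 18x² − 33.
Step 3: lead(−9x⁴ − 32x³ + 18x² − 33) ÷ lead(D) = −9x⁴ ÷ x = −9x³. Subtract (−9x³)·D = −9x⁴ − 36x³. Remainder: 4x³ + 18x² − 33.
Step 4: lead(4x³ + 18x² − 33) ÷ lead(D) = 4x³ ÷ x = 4x². Subtract (4x²)·D = 4x³ + 16x². Remainder: 2x² − 33.
Step 5: lead(2x² − 33) ÷ lead(D) = 2x² ÷ x = 2x. Subtract (2x)·D = 2x² + 8x. Remainder: −8x − 33.
Step 6: lead(−8x − 33) ÷ lead(D) = −8x ÷ x = −8. Subtract (−8)·D = −8x − 32. Remainder: −1.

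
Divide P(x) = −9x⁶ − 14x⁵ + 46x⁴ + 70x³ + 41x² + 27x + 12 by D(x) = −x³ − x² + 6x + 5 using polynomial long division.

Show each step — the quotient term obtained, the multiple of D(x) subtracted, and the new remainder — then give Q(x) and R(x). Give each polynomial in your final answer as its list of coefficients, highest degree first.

Q = [9, 5, 3, 2]; R = [2]

Step 1: lead(−9x⁶ − 14x⁵ + 46x⁴ + 70x³ + 41x² + 27x + 12) ÷ lead(D) = −9x⁶ ÷ −x³ = 9x³. Subtract (9x³)·D = −9x⁶ − 9x⁵ + 54x⁴ + 45x³. Remainder: −5x⁵ − 8x⁴ + 25x³ + 41x² + 27x + 12.
Step 2: lead(−5x⁵ − 8x⁴ + 25x³ + 41x² + 27x + 12) ÷ lead(D) = −5x⁵ ÷ −x³ = 5x². Subtract (5x²)·D = −5x⁵ − 5x⁴ + 30x³ + 25x². Remainder: −3x⁴ − 5x³ + 16x² + 27x + 12.
Step 3: lead(−3x⁴ − 5x³ + 16x² + 27x + 12) ÷ lead(D) = −3x⁴ ÷ −x³ = 3x. Subtract (3x)·D = −3x⁴ − 3x³ + 18x² + 15x. Remainder: −2x³ − 2x² + 12x + 12.
Step 4: lead(−2x³ − 2x² + 12x + 12) ÷ lead(D) = −2x³ ÷ −x³ = 2. Subtract (2)·D = −2x³ − 2x² + 12x + 10. Remainder: 2.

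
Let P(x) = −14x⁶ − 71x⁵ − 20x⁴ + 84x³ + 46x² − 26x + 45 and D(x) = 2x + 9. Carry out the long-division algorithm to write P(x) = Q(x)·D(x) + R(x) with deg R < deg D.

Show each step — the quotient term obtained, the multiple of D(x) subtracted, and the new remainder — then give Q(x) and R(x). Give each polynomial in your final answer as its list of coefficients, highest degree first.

Step 1: lead(−14x⁶ − 71x⁵ − 20x⁴ + 84x³ + 46x² − 26x + 45) ÷ lead(D) = −14x⁶ ÷ 2x = −7x⁵. Subtract (−7x⁵)·D = −14x⁶ − 63x⁵. Remainder: −8x⁵ − 20x⁴ + 84x³ + 46x² − 26x + 45.
Step 2: lead(−8x⁵ − 20x⁴ + 84x³ + 46x² − 26x + 45) ÷ lead(D) = −8x⁵ ÷ 2x = −4x⁴. Subtract (−4x⁴)·D = −8x⁵ − 36x⁴. Remainder: 16x⁴ + 84x³ + 46x² − 26x + 45.
Step 3: lead(16x⁴ + 84x³ + 46x² − 26x + 45) ÷ lead(D) = 16x⁴ ÷ 2x = 8x³. Subtract (8x³)·D = 16x⁴ + 72x³. Remainder: 12x³ + 46x² − 26x + 45.
Step 4: lead(12x³ + 46x² − 26x + 45) ÷ lead(D) = 12x³ ÷ 2x = 6x². Subtract (6x²)·D = 12x³ + 54x². Remainder: −8x² − 26x + 45.
Step 5: lead(−8x² − 26x + 45) ÷ lead(D) = −8x² ÷ 2x = −4x. Subtract (−4x)·D = −8x² − 36x. Remainder: 10x + 45.
Step 6: lead(10x + 45) ÷ lead(D) = 10x ÷ 2x = 5. Subtract (5)·D = 10x + 45. Remainder: 0.

Q = [-7, -4, 8, 6, -4, 5]; R = [0]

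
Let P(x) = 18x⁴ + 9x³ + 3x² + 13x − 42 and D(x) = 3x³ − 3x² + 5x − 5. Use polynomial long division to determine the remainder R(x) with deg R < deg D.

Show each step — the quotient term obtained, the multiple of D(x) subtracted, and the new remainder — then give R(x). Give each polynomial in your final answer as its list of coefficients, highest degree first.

Step 1: lead(18x⁴ + 9x³ + 3x² + 13x − 42) ÷ lead(D) = 18x⁴ ÷ 3x³ = 6x. Subtract (6x)·D = 18x⁴ − 18x³ + 30x² − 30x. Remainder: 27x³ − 27x² + 43x − 42.
Step 2: lead(27x³ − 27x² + 43x − 42) ÷ lead(D) = 27x³ ÷ 3x³ = 9. Subtract (9)·D = 27x³ − 27x² + 45x − 45. Remainder: −2x + 3.

R = [-2, 3]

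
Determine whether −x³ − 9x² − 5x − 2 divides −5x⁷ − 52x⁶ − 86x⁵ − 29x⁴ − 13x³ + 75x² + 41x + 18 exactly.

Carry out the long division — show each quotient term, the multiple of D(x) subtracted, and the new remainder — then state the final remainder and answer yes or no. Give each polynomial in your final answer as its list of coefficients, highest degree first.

Step 1: lead(−5x⁷ − 52x⁶ − 86x⁵ − 29x⁴ − 13x³ + 75x² + 41x + 18) ÷ lead(D) = −5x⁷ ÷ −x³ = 5x⁴. Subtract (5x⁴)·D = −5x⁷ − 45x⁶ − 25x⁵ − 10x⁴. Remainder: −7x⁶ − 61x⁵ − 19x⁴ − 13x³ + 75x² + 41x + 18.
Step 2: lead(−7x⁶ − 61x⁵ − 19x⁴ − 13x³ + 75x² + 41x + 18) ÷ lead(D) = −7x⁶ ÷ −x³ = 7x³. Subtract (7x³)·D = −7x⁶ − 63x⁵ − 35x⁴ − 14x³. Remainder: 2x⁵ + 16x⁴ + x³ + 75x² + 41x + 18.
Step 3: lead(2x⁵ + 16x⁴ + x³ + 75x² + 41x + 18) ÷ lead(D) = 2x⁵ ÷ −x³ = −2x². Subtract (−2x²)·D = 2x⁵ + 18x⁴ + 10x³ + 4x². Remainder: −2x⁴ − 9x³ + 71x² + 41x + 18.
Step 4: lead(−2x⁴ − 9x³ + 71x² + 41x + 18) ÷ lead(D) = −2x⁴ ÷ −x³ = 2x. Subtract (2x)·D = −2x⁴ − 18x³ − 10x² − 4x. Remainder: 9x³ + 81x² + 45x + 18.
Step 5: lead(9x³ + 81x² + 45x + 18) ÷ lead(D) = 9x³ ÷ −x³ = −9. Subtract (−9)·D = 9x³ + 81x² + 45x + 18. Remainder: 0.

R = [0], so D(x) is a factor of P(x). yes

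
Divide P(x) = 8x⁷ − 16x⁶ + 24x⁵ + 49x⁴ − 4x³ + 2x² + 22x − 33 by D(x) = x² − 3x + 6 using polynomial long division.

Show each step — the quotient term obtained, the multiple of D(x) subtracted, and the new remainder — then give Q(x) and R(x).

Step 1: lead(8x⁷ − 16x⁶ + 24x⁵ + 49x⁴ − 4x³ + 2x² + 22x − 33) ÷ lead(D) = 8x⁷ ÷ x² = 8x⁵. Subtract (8x⁵)·D = 8x⁷ − 24x⁶ + 48x⁵. Remainder: 8x⁶ − 24x⁵ + 49x⁴ − 4x³ + 2x² + 22x − 33.
Step 2: lead(8x⁶ − 24x⁵ + 49x⁴ − 4x³ + 2x² + 22x − 33) ÷ lead(D) = 8x⁶ ÷ x² = 8x⁴. Subtract (8x⁴)·D = 8x⁶ − 24x⁵ + 48x⁴. Remainder: x⁴ − 4x³ + 2x² + 22x − 33.
Step 3: lead(x⁴ − 4x³ + 2x² + 22x − 33) ÷ lead(D) = x⁴ ÷ x² = x². Subtract (x²)·D = x⁴ − 3x³ + 6x². Remainder: −x³ − 4x² + 22x − 33.
Step 4: lead(−x³ − 4x² + 22x − 33) ÷ lead(D) = −x³ ÷ x² = −x. Subtract (−x)·D = −x³ + 3x² − 6x. Remainder: −7x² + 28x − 33.
Step 5: lead(−7x² + 28x − 33) ÷ lead(D) = −7x² ÷ x² = −7. Subtract (−7)·D = −7x² + 21x − 42. Remainder: 7x + 9.

Q(x) = 8x⁵ + 8x⁴ + x² − x − 7; R(x) = 7x + 9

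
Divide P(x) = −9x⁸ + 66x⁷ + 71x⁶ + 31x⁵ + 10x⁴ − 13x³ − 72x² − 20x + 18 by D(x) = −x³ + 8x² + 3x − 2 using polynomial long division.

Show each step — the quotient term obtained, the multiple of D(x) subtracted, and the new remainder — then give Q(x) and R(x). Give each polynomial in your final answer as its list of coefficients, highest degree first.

Q = [9, 6, 4, 1, -2, -8]; R = [2]

Step 1: lead(−9x⁸ + 66x⁷ + 71x⁶ + 31x⁵ + 10x⁴ − 13x³ − 72x² − 20x + 18) ÷ lead(D) = −9x⁸ ÷ −x³ = 9x⁵. Subtract (9x⁵)·D = −9x⁸ + 72x⁷ + 27x⁶ − 18x⁵. Remainder: −6x⁷ + 44x⁶ + 49x⁵ + 10x⁴ − 13x³ − 72x² − 20x + 18.
Step 2: lead(−6x⁷ + 44x⁶ + 49x⁵ + 10x⁴ − 13x³ − 72x² − 20x + 18) ÷ lead(D) = −6x⁷ ÷ −x³ = 6x⁴. Subtract (6x⁴)·D = −6x⁷ + 48x⁶ + 18x⁵ − 12x⁴. Remainder: −4x⁶ + 31x⁵ + 22x⁴ − 13x³ − 72x² − 20x + 18.
Step 3: lead(−4x⁶ + 31x⁵ + 22x⁴ − 13x³ − 72x² − 20x + 18) ÷ lead(D) = −4x⁶ ÷ −x³ = 4x³. Subtract (4x³)·D = −4x⁶ + 32x⁵ + 12x⁴ − 8x³. Remainder: −x⁵ + 10x⁴ − 5x³ − 72x² − 20x + 18.
Step 4: lead(−x⁵ + 10x⁴ − 5x³ − 72x² − 20x + 18) ÷ lead(D) = −x⁵ ÷ −x³ = x². Subtract (x²)·D = −x⁵ + 8x⁴ + 3x³ − 2x². Remainder: 2x⁴ − 8x³ − 70x² − 20x + 18.
Step 5: lead(2x⁴ − 8x³ − 70x² − 20x + 18) ÷ lead(D) = 2x⁴ ÷ −x³ = −2x. Subtract (−2x)·D = 2x⁴ − 16x³ − 6x² + 4x. Remainder: 8x³ − 64x² − 24x + 18.
Step 6: lead(8x³ − 64x² − 24x + 18) ÷ lead(D) = 8x³ ÷ −x³ = −8. Subtract (−8)·D = 8x³ − 64x² − 24x + 16. Remainder: 2.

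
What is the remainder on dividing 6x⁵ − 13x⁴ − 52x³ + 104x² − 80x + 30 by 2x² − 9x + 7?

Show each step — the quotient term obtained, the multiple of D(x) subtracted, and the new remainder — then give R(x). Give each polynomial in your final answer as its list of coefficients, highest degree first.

R = [-5]

Step 1: lead(6x⁵ − 13x⁴ − 52x³ + 104x² − 80x + 30) ÷ lead(D) = 6x⁵ ÷ 2x² = 3x³. Subtract (3x³)·D = 6x⁵ − 27x⁴ + 21x³. Remainder: 14x⁴ − 73x³ + 104x² − 80x + 30.
Step 2: lead(14x⁴ − 73x³ + 104x² − 80x + 30) ÷ lead(D) = 14x⁴ ÷ 2x² = 7x². Subtract (7x²)·D = 14x⁴ − 63x³ + 49x². Remainder: −10x³ + 55x² − 80x + 30.
Step 3: lead(−10x³ + 55x² − 80x + 30) ÷ lead(D) = −10x³ ÷ 2x² = −5x. Subtract (−5x)·D = −10x³ + 45x² − 35x. Remainder: 10x² − 45x + 30.
Step 4: lead(10x² − 45x + 30) ÷ lead(D) = 10x² ÷ 2x² = 5. Subtract (5)·D = 10x² − 45x + 35. Remainder: −5.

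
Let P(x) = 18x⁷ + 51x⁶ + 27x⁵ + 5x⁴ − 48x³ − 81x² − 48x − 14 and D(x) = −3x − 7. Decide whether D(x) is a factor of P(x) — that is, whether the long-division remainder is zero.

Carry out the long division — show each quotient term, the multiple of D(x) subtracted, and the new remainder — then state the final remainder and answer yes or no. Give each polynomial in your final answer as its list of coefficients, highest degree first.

R = [0], so D(x) is a factor of P(x). yes

Step 1: lead(18x⁷ + 51x⁶ + 27x⁵ + 5x⁴ − 48x³ − 81x² − 48x − 14) ÷ lead(D) = 18x⁷ ÷ −3x = −6x⁶. Subtract (−6x⁶)·D = 18x⁷ + 42x⁶. Remainder: 9x⁶ + 27x⁵ + 5x⁴ − 48x³ − 81x² − 48x − 14.
Step 2: lead(9x⁶ + 27x⁵ + 5x⁴ − 48x³ − 81x² − 48x − 14) ÷ lead(D) = 9x⁶ ÷ −3x = −3x⁵. Subtract (−3x⁵)·D = 9x⁶ + 21x⁵. Remainder: 6x⁵ + 5x⁴ − 48x³ − 81x² − 48x − 14.
Step 3: lead(6x⁵ + 5x⁴ − 48x³ − 81x² − 48x − 14) ÷ lead(D) = 6x⁵ ÷ −3x = −2x⁴. Subtract (−2x⁴)·D = 6x⁵ + 14x⁴. Remainder: −9x⁴ − 48x³ − 81x² − 48x − 14.
Step 4: lead(−9x⁴ − 48x³ − 81x² − 48x − 14) ÷ lead(D) = −9x⁴ ÷ −3x = 3x³. Subtract (3x³)·D = −9x⁴ − 21x³. Remainder: −27x³ − 81x² − 48x − 14.
Step 5: lead(−27x³ − 81x² − 48x − 14) ÷ lead(D) = −27x³ ÷ −3x = 9x². Subtract (9x²)·D = −27x³ − 63x². Remainder: −18x² − 48x − 14.
Step 6: lead(−18x² − 48x − 14) ÷ lead(D) = −18x² ÷ −3x = 6x. Subtract (6x)·D = −18x² − 42x. Remainder: −6x − 14.
Step 7: lead(−6x − 14) ÷ lead(D) = −6x ÷ −3x = 2. Subtract (2)·D = −6x − 14. Remainder: 0.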